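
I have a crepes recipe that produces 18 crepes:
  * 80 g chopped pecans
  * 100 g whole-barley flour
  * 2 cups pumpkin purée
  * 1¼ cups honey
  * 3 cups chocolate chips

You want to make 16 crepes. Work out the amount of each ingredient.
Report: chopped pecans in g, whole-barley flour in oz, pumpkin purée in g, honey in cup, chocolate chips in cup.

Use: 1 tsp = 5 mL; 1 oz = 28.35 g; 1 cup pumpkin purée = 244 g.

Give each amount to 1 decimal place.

Scaling factor: 16/18 = 8/9.
chopped pecans: 80 g × 8/9 ≈ 71.1 g
whole-barley flour: 100 g × 8/9 ÷ 28.35 g/oz ≈ 3.1 oz
pumpkin purée: 2 cup × 8/9 × 244 g/cup ≈ 433.8 g
honey: 1.25 cup × 8/9 ≈ 1.1 cup
chocolate chips: 3 cup × 8/9 ≈ 2.7 cup

chopped pecans: 71.1 g; whole-barley flour: 3.1 oz; pumpkin purée: 433.8 g; honey: 1.1 cup; chocolate chips: 2.7 cup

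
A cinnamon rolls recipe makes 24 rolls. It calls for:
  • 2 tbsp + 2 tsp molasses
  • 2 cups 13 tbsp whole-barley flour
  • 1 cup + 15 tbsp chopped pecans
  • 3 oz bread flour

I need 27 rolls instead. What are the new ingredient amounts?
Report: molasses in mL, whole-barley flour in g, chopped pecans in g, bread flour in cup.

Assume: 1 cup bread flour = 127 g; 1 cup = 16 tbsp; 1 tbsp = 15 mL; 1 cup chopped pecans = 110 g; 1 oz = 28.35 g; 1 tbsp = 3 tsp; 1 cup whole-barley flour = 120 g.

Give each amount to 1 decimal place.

Scaling factor: 27/24 = 9/8 = 1.125.
molasses: (2 tbsp + 2 tsp = 8/3 tbsp) × 9/8 × 15 mL/tbsp = 45.0 mL
whole-barley flour: (2 cup + 13 tbsp = 2.8125 cup) × 9/8 × 120 g/cup ≈ 379.7 g
chopped pecans: (1 cup + 15 tbsp = 1.9375 cup) × 9/8 × 110 g/cup ≈ 239.8 g
bread flour: 3 oz × 9/8 × 28.35 g/oz ÷ 127 g/cup ≈ 0.8 cup

molasses: 45.0 mL; whole-barley flour: 379.7 g; chopped pecans: 239.8 g; bread flour: 0.8 cup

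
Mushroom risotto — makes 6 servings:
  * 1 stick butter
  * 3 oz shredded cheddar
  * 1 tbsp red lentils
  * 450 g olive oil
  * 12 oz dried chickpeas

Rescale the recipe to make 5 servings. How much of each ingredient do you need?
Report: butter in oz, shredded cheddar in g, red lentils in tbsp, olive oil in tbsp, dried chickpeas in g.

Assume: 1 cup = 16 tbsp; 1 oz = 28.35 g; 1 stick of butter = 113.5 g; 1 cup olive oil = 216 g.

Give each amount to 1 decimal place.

butter: 3.3 oz; shredded cheddar: 70.9 g; red lentils: 0.8 tbsp; olive oil: 27.8 tbsp; dried chickpeas: 283.5 g

Scaling factor: 5/6.
butter: 1 stick × 5/6 × 113.5 g/stick ÷ 28.35 g/oz ≈ 3.3 oz
shredded cheddar: 3 oz × 5/6 × 28.35 g/oz ≈ 70.9 g
red lentils: 1 tbsp × 5/6 ≈ 0.8 tbsp
olive oil: 450 g × 5/6 ÷ 216 g/cup × 16 tbsp/cup ≈ 27.8 tbsp
dried chickpeas: 12 oz × 5/6 × 28.35 g/oz = 283.5 g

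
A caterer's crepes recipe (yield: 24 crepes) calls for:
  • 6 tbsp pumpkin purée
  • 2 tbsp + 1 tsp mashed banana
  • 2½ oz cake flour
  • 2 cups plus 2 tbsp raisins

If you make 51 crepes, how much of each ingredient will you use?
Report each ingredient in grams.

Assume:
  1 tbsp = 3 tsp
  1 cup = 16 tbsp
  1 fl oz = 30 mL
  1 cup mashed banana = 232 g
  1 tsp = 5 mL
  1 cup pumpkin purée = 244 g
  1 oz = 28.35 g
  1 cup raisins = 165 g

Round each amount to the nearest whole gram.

Scaling factor: 51/24 = 17/8 = 2.125.
pumpkin purée: 6 tbsp × 17/8 ÷ 16 tbsp/cup × 244 g/cup ≈ 194 g
mashed banana: (2 tbsp + 1 tsp = 7/3 tbsp) × 17/8 ÷ 16 tbsp/cup × 232 g/cup ≈ 72 g
cake flour: 2.5 oz × 17/8 × 28.35 g/oz ≈ 151 g
raisins: (2 cup + 2 tbsp = 2.125 cup) × 17/8 × 165 g/cup ≈ 745 g

pumpkin purée: 194 g; mashed banana: 72 g; cake flour: 151 g; raisins: 745 g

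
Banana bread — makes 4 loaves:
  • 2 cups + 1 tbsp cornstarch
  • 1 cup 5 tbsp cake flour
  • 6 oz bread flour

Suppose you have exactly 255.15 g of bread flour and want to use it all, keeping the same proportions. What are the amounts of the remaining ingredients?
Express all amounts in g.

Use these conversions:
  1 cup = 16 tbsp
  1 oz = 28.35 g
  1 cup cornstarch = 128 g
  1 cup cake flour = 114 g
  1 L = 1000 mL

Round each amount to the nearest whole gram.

cornstarch: 396 g; cake flour: 224 g

The original recipe has 170.1 g of bread flour, so the scaling factor is 255.15 ÷ 170.1 = 3/2 = 1.5.
cornstarch: (2 cup + 1 tbsp = 2.0625 cup) × 3/2 × 128 g/cup = 396 g
cake flour: (1 cup + 5 tbsp = 1.3125 cup) × 3/2 × 114 g/cup ≈ 224 g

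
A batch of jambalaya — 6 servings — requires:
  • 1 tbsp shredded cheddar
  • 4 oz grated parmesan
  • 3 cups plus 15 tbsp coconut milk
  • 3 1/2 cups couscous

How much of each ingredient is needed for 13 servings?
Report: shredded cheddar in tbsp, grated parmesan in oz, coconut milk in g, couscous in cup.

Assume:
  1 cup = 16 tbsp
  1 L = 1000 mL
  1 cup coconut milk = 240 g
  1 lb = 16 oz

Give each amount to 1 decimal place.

Scaling factor: 13/6.
shredded cheddar: 1 tbsp × 13/6 ≈ 2.2 tbsp
grated parmesan: 4 oz × 13/6 ≈ 8.7 oz
coconut milk: (3 cup + 15 tbsp = 3.9375 cup) × 13/6 × 240 g/cup = 2047.5 g
couscous: 3.5 cup × 13/6 ≈ 7.6 cup

shredded cheddar: 2.2 tbsp; grated parmesan: 8.7 oz; coconut milk: 2047.5 g; couscous: 7.6 cup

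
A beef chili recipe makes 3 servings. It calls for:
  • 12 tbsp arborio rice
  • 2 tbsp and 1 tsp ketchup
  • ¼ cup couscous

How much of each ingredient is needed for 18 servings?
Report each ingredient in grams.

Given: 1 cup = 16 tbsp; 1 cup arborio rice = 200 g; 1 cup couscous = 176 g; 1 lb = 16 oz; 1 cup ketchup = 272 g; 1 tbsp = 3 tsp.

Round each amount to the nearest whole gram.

Scaling factor: 18/3 = 6.
arborio rice: 12 tbsp × 6 ÷ 16 tbsp/cup × 200 g/cup = 900 g
ketchup: (2 tbsp + 1 tsp = 7/3 tbsp) × 6 ÷ 16 tbsp/cup × 272 g/cup = 238 g
couscous: 0.25 cup × 6 × 176 g/cup = 264 g

arborio rice: 900 g; ketchup: 238 g; couscous: 264 g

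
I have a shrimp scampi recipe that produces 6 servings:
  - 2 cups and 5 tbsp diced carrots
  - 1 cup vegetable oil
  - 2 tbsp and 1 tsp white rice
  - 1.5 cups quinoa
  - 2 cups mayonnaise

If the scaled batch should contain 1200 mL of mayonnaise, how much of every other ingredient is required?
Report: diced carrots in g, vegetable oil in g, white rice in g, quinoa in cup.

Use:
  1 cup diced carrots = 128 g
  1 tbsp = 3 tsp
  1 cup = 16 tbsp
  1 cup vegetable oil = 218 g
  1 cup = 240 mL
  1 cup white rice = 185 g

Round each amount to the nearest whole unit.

The original recipe has 480 mL of mayonnaise, so the scaling factor is 1200 ÷ 480 = 5/2 = 2.5.
diced carrots: (2 cup + 5 tbsp = 2.3125 cup) × 5/2 × 128 g/cup = 740 g
vegetable oil: 1 cup × 5/2 × 218 g/cup = 545 g
white rice: (2 tbsp + 1 tsp = 7/3 tbsp) × 5/2 ÷ 16 tbsp/cup × 185 g/cup ≈ 67 g
quinoa: 1.5 cup × 5/2 ≈ 4 cup

diced carrots: 740 g; vegetable oil: 545 g; white rice: 67 g; quinoa: 4 cup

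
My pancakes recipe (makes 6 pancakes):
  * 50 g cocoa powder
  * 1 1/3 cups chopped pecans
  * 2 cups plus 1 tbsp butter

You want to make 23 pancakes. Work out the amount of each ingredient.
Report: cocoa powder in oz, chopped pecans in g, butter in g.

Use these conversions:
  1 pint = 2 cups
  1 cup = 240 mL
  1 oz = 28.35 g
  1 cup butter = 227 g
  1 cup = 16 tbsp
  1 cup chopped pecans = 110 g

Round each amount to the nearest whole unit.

cocoa powder: 7 oz; chopped pecans: 562 g; butter: 1795 g

Scaling factor: 23/6.
cocoa powder: 50 g × 23/6 ÷ 28.35 g/oz ≈ 7 oz
chopped pecans: 4/3 cup × 23/6 × 110 g/cup ≈ 562 g
butter: (2 cup + 1 tbsp = 2.0625 cup) × 23/6 × 227 g/cup ≈ 1795 g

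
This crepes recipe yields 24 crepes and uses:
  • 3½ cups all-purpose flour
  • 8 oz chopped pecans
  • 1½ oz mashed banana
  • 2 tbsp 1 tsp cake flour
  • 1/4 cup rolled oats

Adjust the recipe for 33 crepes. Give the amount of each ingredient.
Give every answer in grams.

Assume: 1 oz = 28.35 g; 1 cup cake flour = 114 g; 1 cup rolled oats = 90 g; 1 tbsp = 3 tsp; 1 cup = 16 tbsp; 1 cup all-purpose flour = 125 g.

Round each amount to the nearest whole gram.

Scaling factor: 33/24 = 11/8 = 1.375.
all-purpose flour: 3.5 cup × 11/8 × 125 g/cup ≈ 602 g
chopped pecans: 8 oz × 11/8 × 28.35 g/oz ≈ 312 g
mashed banana: 1.5 oz × 11/8 × 28.35 g/oz ≈ 58 g
cake flour: (2 tbsp + 1 tsp = 7/3 tbsp) × 11/8 ÷ 16 tbsp/cup × 114 g/cup ≈ 23 g
rolled oats: 0.25 cup × 11/8 × 90 g/cup ≈ 31 g

all-purpose flour: 602 g; chopped pecans: 312 g; mashed banana: 58 g; cake flour: 23 g; rolled oats: 31 g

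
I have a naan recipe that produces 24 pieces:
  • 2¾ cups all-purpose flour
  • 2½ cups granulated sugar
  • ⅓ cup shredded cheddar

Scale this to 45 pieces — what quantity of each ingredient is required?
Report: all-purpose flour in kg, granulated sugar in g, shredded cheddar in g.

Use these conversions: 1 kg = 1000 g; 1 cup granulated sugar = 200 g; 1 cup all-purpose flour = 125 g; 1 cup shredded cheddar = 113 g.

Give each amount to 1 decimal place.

all-purpose flour: 0.6 kg; granulated sugar: 937.5 g; shredded cheddar: 70.6 g

Scaling factor: 45/24 = 15/8 = 1.875.
all-purpose flour: 2.75 cup × 15/8 × 125 g/cup ÷ 1000 g/kg ≈ 0.6 kg
granulated sugar: 2.5 cup × 15/8 × 200 g/cup = 937.5 g
shredded cheddar: 1/3 cup × 15/8 × 113 g/cup ≈ 70.6 g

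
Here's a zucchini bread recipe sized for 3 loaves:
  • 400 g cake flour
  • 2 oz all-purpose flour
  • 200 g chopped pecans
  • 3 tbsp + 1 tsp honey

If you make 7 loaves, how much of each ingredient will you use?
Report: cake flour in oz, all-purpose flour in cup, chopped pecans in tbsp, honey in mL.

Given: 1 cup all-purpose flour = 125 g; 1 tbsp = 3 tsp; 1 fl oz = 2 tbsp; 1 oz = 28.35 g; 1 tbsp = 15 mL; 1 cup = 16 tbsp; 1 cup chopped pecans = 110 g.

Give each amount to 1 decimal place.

cake flour: 32.9 oz; all-purpose flour: 1.1 cup; chopped pecans: 67.9 tbsp; honey: 116.7 mL

Scaling factor: 7/3.
cake flour: 400 g × 7/3 ÷ 28.35 g/oz ≈ 32.9 oz
all-purpose flour: 2 oz × 7/3 × 28.35 g/oz ÷ 125 g/cup ≈ 1.1 cup
chopped pecans: 200 g × 7/3 ÷ 110 g/cup × 16 tbsp/cup ≈ 67.9 tbsp
honey: (3 tbsp + 1 tsp = 10/3 tbsp) × 7/3 × 15 mL/tbsp ≈ 116.7 mL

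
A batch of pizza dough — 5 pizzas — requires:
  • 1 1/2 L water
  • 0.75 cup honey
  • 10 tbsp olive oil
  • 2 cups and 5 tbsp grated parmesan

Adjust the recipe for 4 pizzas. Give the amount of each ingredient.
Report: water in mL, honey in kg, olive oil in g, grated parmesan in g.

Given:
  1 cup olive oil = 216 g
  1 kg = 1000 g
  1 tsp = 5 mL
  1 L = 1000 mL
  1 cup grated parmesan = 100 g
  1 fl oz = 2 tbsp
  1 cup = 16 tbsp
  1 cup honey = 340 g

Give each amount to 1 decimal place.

water: 1200.0 mL; honey: 0.2 kg; olive oil: 108.0 g; grated parmesan: 185.0 g

Scaling factor: 4/5 = 0.8.
water: 1.5 L × 4/5 × 1000 mL/L = 1200.0 mL
honey: 0.75 cup × 4/5 × 340 g/cup ÷ 1000 g/kg ≈ 0.2 kg
olive oil: 10 tbsp × 4/5 ÷ 16 tbsp/cup × 216 g/cup = 108.0 g
grated parmesan: (2 cup + 5 tbsp = 2.3125 cup) × 4/5 × 100 g/cup = 185.0 g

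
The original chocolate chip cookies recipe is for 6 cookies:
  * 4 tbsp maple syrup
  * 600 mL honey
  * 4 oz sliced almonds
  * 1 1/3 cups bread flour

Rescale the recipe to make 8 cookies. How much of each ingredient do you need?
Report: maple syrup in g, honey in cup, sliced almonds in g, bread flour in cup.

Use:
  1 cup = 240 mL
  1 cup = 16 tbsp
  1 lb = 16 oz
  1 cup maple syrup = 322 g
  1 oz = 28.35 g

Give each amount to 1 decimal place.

Scaling factor: 8/6 = 4/3.
maple syrup: 4 tbsp × 4/3 ÷ 16 tbsp/cup × 322 g/cup ≈ 107.3 g
honey: 600 mL × 4/3 ÷ 240 mL/cup ≈ 3.3 cup
sliced almonds: 4 oz × 4/3 × 28.35 g/oz = 151.2 g
bread flour: 4/3 cup × 4/3 ≈ 1.8 cup

maple syrup: 107.3 g; honey: 3.3 cup; sliced almonds: 151.2 g; bread flour: 1.8 cup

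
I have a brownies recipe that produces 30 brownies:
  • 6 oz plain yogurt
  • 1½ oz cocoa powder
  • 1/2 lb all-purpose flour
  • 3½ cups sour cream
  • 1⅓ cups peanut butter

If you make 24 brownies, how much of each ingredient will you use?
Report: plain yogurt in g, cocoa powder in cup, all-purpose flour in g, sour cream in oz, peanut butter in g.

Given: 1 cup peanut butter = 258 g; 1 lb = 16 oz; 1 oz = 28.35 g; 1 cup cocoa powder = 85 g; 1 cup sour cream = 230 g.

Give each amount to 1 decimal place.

Scaling factor: 24/30 = 4/5 = 0.8.
plain yogurt: 6 oz × 4/5 × 28.35 g/oz ≈ 136.1 g
cocoa powder: 1.5 oz × 4/5 × 28.35 g/oz ÷ 85 g/cup ≈ 0.4 cup
all-purpose flour: 0.5 lb × 4/5 × 16 oz/lb × 28.35 g/oz ≈ 181.4 g
sour cream: 3.5 cup × 4/5 × 230 g/cup ÷ 28.35 g/oz ≈ 22.7 oz
peanut butter: 4/3 cup × 4/5 × 258 g/cup = 275.2 g

plain yogurt: 136.1 g; cocoa powder: 0.4 cup; all-purpose flour: 181.4 g; sour cream: 22.7 oz; peanut butter: 275.2 g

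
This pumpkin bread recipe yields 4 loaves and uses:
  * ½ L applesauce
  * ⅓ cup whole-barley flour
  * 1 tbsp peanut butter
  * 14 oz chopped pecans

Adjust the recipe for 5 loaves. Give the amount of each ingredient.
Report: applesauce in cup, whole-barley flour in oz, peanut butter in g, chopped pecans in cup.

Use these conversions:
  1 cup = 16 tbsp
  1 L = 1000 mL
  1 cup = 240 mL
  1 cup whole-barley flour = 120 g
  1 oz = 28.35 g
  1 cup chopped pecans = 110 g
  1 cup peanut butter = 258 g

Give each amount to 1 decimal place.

applesauce: 2.6 cup; whole-barley flour: 1.8 oz; peanut butter: 20.2 g; chopped pecans: 4.5 cup

Scaling factor: 5/4 = 1.25.
applesauce: 0.5 L × 5/4 × 1000 mL/L ÷ 240 mL/cup ≈ 2.6 cup
whole-barley flour: 1/3 cup × 5/4 × 120 g/cup ÷ 28.35 g/oz ≈ 1.8 oz
peanut butter: 1 tbsp × 5/4 ÷ 16 tbsp/cup × 258 g/cup ≈ 20.2 g
chopped pecans: 14 oz × 5/4 × 28.35 g/oz ÷ 110 g/cup ≈ 4.5 cup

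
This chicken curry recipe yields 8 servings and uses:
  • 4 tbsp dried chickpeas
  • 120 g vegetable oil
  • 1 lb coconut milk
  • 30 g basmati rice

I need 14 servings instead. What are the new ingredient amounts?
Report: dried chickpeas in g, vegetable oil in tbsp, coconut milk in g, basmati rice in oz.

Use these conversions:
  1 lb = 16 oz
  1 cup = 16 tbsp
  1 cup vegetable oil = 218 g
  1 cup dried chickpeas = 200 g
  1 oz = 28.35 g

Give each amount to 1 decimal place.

dried chickpeas: 87.5 g; vegetable oil: 15.4 tbsp; coconut milk: 793.8 g; basmati rice: 1.9 oz

Scaling factor: 14/8 = 7/4 = 1.75.
dried chickpeas: 4 tbsp × 7/4 ÷ 16 tbsp/cup × 200 g/cup = 87.5 g
vegetable oil: 120 g × 7/4 ÷ 218 g/cup × 16 tbsp/cup ≈ 15.4 tbsp
coconut milk: 1 lb × 7/4 × 16 oz/lb × 28.35 g/oz = 793.8 g
basmati rice: 30 g × 7/4 ÷ 28.35 g/oz ≈ 1.9 oz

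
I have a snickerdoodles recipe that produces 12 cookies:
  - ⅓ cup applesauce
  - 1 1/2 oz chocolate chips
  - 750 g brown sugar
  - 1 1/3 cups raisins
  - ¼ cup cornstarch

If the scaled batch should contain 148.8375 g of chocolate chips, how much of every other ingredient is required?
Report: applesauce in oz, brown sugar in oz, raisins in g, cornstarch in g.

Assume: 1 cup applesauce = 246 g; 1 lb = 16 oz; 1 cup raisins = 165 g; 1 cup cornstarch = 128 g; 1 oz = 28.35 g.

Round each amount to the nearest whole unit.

applesauce: 10 oz; brown sugar: 93 oz; raisins: 770 g; cornstarch: 112 g

The original recipe has 42.525 g of chocolate chips, so the scaling factor is 148.8375 ÷ 42.525 = 7/2 = 3.5.
applesauce: 1/3 cup × 7/2 × 246 g/cup ÷ 28.35 g/oz ≈ 10 oz
brown sugar: 750 g × 7/2 ÷ 28.35 g/oz ≈ 93 oz
raisins: 4/3 cup × 7/2 × 165 g/cup = 770 g
cornstarch: 0.25 cup × 7/2 × 128 g/cup = 112 g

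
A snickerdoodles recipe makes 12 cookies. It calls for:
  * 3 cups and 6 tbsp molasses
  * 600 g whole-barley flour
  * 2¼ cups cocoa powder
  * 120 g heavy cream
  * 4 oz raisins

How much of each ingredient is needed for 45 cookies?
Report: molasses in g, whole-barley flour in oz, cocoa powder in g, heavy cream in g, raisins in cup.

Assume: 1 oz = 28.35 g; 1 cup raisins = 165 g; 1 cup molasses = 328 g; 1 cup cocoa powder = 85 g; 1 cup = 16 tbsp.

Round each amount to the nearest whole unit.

Scaling factor: 45/12 = 15/4 = 3.75.
molasses: (3 cup + 6 tbsp = 3.375 cup) × 15/4 × 328 g/cup ≈ 4151 g
whole-barley flour: 600 g × 15/4 ÷ 28.35 g/oz ≈ 79 oz
cocoa powder: 2.25 cup × 15/4 × 85 g/cup ≈ 717 g
heavy cream: 120 g × 15/4 = 450 g
raisins: 4 oz × 15/4 × 28.35 g/oz ÷ 165 g/cup ≈ 3 cup

molasses: 4151 g; whole-barley flour: 79 oz; cocoa powder: 717 g; heavy cream: 450 g; raisins: 3 cup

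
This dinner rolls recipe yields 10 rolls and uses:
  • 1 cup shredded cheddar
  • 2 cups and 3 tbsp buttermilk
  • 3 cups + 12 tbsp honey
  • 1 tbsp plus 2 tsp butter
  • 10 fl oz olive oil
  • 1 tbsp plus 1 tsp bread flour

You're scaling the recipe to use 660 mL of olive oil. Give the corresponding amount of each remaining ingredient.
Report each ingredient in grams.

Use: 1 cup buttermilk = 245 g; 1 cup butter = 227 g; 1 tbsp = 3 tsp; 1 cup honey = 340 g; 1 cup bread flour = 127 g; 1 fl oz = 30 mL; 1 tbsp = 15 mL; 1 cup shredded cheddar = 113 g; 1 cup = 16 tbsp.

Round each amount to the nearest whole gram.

The original recipe has 300 mL of olive oil, so the scaling factor is 660 ÷ 300 = 11/5 = 2.2.
shredded cheddar: 1 cup × 11/5 × 113 g/cup ≈ 249 g
buttermilk: (2 cup + 3 tbsp = 2.1875 cup) × 11/5 × 245 g/cup ≈ 1179 g
honey: (3 cup + 12 tbsp = 3.75 cup) × 11/5 × 340 g/cup = 2805 g
butter: (1 tbsp + 2 tsp = 5/3 tbsp) × 11/5 ÷ 16 tbsp/cup × 227 g/cup ≈ 52 g
bread flour: (1 tbsp + 1 tsp = 4/3 tbsp) × 11/5 ÷ 16 tbsp/cup × 127 g/cup ≈ 23 g

shredded cheddar: 249 g; buttermilk: 1179 g; honey: 2805 g; butter: 52 g; bread flour: 23 g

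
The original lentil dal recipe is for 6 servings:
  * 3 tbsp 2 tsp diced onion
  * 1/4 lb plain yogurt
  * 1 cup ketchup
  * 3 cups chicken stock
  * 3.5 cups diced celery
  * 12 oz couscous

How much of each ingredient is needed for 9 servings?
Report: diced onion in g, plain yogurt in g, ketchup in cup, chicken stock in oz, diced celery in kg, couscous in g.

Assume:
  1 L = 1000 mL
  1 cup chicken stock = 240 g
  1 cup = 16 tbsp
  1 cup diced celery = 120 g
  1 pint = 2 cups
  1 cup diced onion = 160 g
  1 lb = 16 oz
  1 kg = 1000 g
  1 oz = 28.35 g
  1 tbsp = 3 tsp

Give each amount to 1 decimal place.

diced onion: 55.0 g; plain yogurt: 170.1 g; ketchup: 1.5 cup; chicken stock: 38.1 oz; diced celery: 0.6 kg; couscous: 510.3 g

Scaling factor: 9/6 = 3/2 = 1.5.
diced onion: (3 tbsp + 2 tsp = 11/3 tbsp) × 3/2 ÷ 16 tbsp/cup × 160 g/cup = 55.0 g
plain yogurt: 0.25 lb × 3/2 × 16 oz/lb × 28.35 g/oz = 170.1 g
ketchup: 1 cup × 3/2 = 1.5 cup
chicken stock: 3 cup × 3/2 × 240 g/cup ÷ 28.35 g/oz ≈ 38.1 oz
diced celery: 3.5 cup × 3/2 × 120 g/cup ÷ 1000 g/kg ≈ 0.6 kg
couscous: 12 oz × 3/2 × 28.35 g/oz = 510.3 g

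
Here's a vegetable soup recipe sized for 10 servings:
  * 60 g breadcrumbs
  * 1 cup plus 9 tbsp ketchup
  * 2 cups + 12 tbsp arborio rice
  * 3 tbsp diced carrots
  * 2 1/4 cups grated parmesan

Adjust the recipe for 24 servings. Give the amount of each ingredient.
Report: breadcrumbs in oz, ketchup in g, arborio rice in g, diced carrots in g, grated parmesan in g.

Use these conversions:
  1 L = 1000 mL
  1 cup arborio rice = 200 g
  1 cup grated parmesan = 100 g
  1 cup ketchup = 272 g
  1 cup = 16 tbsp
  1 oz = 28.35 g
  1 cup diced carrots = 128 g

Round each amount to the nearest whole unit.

Scaling factor: 24/10 = 12/5 = 2.4.
breadcrumbs: 60 g × 12/5 ÷ 28.35 g/oz ≈ 5 oz
ketchup: (1 cup + 9 tbsp = 1.5625 cup) × 12/5 × 272 g/cup = 1020 g
arborio rice: (2 cup + 12 tbsp = 2.75 cup) × 12/5 × 200 g/cup = 1320 g
diced carrots: 3 tbsp × 12/5 ÷ 16 tbsp/cup × 128 g/cup ≈ 58 g
grated parmesan: 2.25 cup × 12/5 × 100 g/cup = 540 g

breadcrumbs: 5 oz; ketchup: 1020 g; arborio rice: 1320 g; diced carrots: 58 g; grated parmesan: 540 g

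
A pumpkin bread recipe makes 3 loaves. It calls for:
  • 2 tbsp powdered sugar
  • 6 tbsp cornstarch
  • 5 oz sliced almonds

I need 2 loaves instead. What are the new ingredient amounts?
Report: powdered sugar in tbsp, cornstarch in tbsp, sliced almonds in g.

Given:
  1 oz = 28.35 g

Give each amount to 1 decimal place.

Scaling factor: 2/3.
powdered sugar: 2 tbsp × 2/3 ≈ 1.3 tbsp
cornstarch: 6 tbsp × 2/3 = 4.0 tbsp
sliced almonds: 5 oz × 2/3 × 28.35 g/oz = 94.5 g

powdered sugar: 1.3 tbsp; cornstarch: 4.0 tbsp; sliced almonds: 94.5 g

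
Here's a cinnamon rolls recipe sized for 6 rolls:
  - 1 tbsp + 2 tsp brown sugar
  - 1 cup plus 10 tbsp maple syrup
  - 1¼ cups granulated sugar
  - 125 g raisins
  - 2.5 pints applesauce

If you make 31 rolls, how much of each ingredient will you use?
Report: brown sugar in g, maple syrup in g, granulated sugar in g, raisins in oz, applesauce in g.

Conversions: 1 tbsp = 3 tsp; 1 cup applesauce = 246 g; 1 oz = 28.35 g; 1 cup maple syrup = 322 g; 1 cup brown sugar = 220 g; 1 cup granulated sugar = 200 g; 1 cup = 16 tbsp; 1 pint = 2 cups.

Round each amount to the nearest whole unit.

brown sugar: 118 g; maple syrup: 2703 g; granulated sugar: 1292 g; raisins: 23 oz; applesauce: 6355 g

Scaling factor: 31/6.
brown sugar: (1 tbsp + 2 tsp = 5/3 tbsp) × 31/6 ÷ 16 tbsp/cup × 220 g/cup ≈ 118 g
maple syrup: (1 cup + 10 tbsp = 1.625 cup) × 31/6 × 322 g/cup ≈ 2703 g
granulated sugar: 1.25 cup × 31/6 × 200 g/cup ≈ 1292 g
raisins: 125 g × 31/6 ÷ 28.35 g/oz ≈ 23 oz
applesauce: 2.5 pint × 31/6 × 2 cup/pint × 246 g/cup = 6355 g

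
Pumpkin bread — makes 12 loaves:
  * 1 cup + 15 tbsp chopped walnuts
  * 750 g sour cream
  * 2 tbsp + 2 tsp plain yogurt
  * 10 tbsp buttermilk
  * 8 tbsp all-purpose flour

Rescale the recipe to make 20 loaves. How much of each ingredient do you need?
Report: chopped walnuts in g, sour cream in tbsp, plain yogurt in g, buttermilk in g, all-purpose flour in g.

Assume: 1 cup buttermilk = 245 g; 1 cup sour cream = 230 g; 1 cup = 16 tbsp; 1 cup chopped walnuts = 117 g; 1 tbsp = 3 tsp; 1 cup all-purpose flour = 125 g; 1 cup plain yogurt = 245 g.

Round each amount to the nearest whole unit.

chopped walnuts: 378 g; sour cream: 87 tbsp; plain yogurt: 68 g; buttermilk: 255 g; all-purpose flour: 104 g

Scaling factor: 20/12 = 5/3.
chopped walnuts: (1 cup + 15 tbsp = 1.9375 cup) × 5/3 × 117 g/cup ≈ 378 g
sour cream: 750 g × 5/3 ÷ 230 g/cup × 16 tbsp/cup ≈ 87 tbsp
plain yogurt: (2 tbsp + 2 tsp = 8/3 tbsp) × 5/3 ÷ 16 tbsp/cup × 245 g/cup ≈ 68 g
buttermilk: 10 tbsp × 5/3 ÷ 16 tbsp/cup × 245 g/cup ≈ 255 g
all-purpose flour: 8 tbsp × 5/3 ÷ 16 tbsp/cup × 125 g/cup ≈ 104 g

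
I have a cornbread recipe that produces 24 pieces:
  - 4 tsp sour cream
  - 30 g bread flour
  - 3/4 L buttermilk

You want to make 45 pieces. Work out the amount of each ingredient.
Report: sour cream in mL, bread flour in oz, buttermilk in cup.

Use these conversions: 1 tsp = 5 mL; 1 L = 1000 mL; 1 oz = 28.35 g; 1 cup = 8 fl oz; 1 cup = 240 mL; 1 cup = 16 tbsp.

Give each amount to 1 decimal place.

Scaling factor: 45/24 = 15/8 = 1.875.
sour cream: 4 tsp × 15/8 × 5 mL/tsp = 37.5 mL
bread flour: 30 g × 15/8 ÷ 28.35 g/oz ≈ 2.0 oz
buttermilk: 0.75 L × 15/8 × 1000 mL/L ÷ 240 mL/cup ≈ 5.9 cup

sour cream: 37.5 mL; bread flour: 2.0 oz; buttermilk: 5.9 cup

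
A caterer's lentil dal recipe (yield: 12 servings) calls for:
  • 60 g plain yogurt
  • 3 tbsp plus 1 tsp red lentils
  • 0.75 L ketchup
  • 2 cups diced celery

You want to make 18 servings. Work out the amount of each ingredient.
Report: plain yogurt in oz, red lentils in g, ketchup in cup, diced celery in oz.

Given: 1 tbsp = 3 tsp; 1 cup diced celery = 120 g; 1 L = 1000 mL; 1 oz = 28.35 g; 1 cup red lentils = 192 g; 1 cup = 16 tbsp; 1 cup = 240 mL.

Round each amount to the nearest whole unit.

plain yogurt: 3 oz; red lentils: 60 g; ketchup: 5 cup; diced celery: 13 oz

Scaling factor: 18/12 = 3/2 = 1.5.
plain yogurt: 60 g × 3/2 ÷ 28.35 g/oz ≈ 3 oz
red lentils: (3 tbsp + 1 tsp = 10/3 tbsp) × 3/2 ÷ 16 tbsp/cup × 192 g/cup = 60 g
ketchup: 0.75 L × 3/2 × 1000 mL/L ÷ 240 mL/cup ≈ 5 cup
diced celery: 2 cup × 3/2 × 120 g/cup ÷ 28.35 g/oz ≈ 13 oz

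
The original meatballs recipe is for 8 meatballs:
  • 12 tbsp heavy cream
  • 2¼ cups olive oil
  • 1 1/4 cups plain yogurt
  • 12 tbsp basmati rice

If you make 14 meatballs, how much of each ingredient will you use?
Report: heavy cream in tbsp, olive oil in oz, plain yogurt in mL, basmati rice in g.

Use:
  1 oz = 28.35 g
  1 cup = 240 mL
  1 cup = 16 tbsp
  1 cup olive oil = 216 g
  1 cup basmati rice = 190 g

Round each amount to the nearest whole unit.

heavy cream: 21 tbsp; olive oil: 30 oz; plain yogurt: 525 mL; basmati rice: 249 g

Scaling factor: 14/8 = 7/4 = 1.75.
heavy cream: 12 tbsp × 7/4 = 21 tbsp
olive oil: 2.25 cup × 7/4 × 216 g/cup ÷ 28.35 g/oz = 30 oz
plain yogurt: 1.25 cup × 7/4 × 240 mL/cup = 525 mL
basmati rice: 12 tbsp × 7/4 ÷ 16 tbsp/cup × 190 g/cup ≈ 249 g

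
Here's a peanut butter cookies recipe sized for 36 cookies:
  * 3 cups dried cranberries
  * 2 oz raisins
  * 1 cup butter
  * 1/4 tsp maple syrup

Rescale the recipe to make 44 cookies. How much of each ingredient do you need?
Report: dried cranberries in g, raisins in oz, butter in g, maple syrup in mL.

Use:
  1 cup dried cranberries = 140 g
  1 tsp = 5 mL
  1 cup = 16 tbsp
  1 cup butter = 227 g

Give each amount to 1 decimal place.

dried cranberries: 513.3 g; raisins: 2.4 oz; butter: 277.4 g; maple syrup: 1.5 mL

Scaling factor: 44/36 = 11/9.
dried cranberries: 3 cup × 11/9 × 140 g/cup ≈ 513.3 g
raisins: 2 oz × 11/9 ≈ 2.4 oz
butter: 1 cup × 11/9 × 227 g/cup ≈ 277.4 g
maple syrup: 0.25 tsp × 11/9 × 5 mL/tsp ≈ 1.5 mL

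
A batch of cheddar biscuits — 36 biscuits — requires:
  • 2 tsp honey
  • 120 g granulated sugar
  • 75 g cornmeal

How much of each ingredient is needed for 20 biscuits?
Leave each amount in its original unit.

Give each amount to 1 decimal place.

Scaling factor: 20/36 = 5/9.
honey: 2 tsp × 5/9 ≈ 1.1 tsp
granulated sugar: 120 g × 5/9 ≈ 66.7 g
cornmeal: 75 g × 5/9 ≈ 41.7 g

honey: 1.1 tsp; granulated sugar: 66.7 g; cornmeal: 41.7 g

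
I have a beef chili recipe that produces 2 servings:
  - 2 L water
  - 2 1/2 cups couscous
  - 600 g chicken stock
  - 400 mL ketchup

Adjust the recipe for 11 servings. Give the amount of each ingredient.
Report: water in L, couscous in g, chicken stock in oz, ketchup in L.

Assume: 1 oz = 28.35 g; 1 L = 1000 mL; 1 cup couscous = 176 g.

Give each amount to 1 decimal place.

Scaling factor: 11/2 = 5.5.
water: 2 L × 11/2 = 11.0 L
couscous: 2.5 cup × 11/2 × 176 g/cup = 2420.0 g
chicken stock: 600 g × 11/2 ÷ 28.35 g/oz ≈ 116.4 oz
ketchup: 400 mL × 11/2 ÷ 1000 mL/L = 2.2 L

water: 11.0 L; couscous: 2420.0 g; chicken stock: 116.4 oz; ketchup: 2.2 L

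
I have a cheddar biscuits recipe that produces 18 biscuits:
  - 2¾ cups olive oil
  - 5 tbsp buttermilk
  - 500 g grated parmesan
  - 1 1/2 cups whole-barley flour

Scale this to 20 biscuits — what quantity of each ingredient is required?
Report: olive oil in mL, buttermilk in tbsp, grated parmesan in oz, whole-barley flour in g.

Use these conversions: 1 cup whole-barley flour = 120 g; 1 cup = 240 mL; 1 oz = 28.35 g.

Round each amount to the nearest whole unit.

Scaling factor: 20/18 = 10/9.
olive oil: 2.75 cup × 10/9 × 240 mL/cup ≈ 733 mL
buttermilk: 5 tbsp × 10/9 ≈ 6 tbsp
grated parmesan: 500 g × 10/9 ÷ 28.35 g/oz ≈ 20 oz
whole-barley flour: 1.5 cup × 10/9 × 120 g/cup = 200 g

olive oil: 733 mL; buttermilk: 6 tbsp; grated parmesan: 20 oz; whole-barley flour: 200 g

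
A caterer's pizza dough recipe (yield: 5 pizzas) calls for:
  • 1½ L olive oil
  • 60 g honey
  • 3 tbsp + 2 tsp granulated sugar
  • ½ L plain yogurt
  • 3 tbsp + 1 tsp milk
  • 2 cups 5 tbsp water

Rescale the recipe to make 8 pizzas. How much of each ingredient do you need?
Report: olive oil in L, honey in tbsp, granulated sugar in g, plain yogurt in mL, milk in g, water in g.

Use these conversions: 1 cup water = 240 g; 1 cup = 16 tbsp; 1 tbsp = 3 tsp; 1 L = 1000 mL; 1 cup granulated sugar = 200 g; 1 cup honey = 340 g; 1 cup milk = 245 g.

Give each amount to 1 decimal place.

Scaling factor: 8/5 = 1.6.
olive oil: 1.5 L × 8/5 = 2.4 L
honey: 60 g × 8/5 ÷ 340 g/cup × 16 tbsp/cup ≈ 4.5 tbsp
granulated sugar: (3 tbsp + 2 tsp = 11/3 tbsp) × 8/5 ÷ 16 tbsp/cup × 200 g/cup ≈ 73.3 g
plain yogurt: 0.5 L × 8/5 × 1000 mL/L = 800.0 mL
milk: (3 tbsp + 1 tsp = 10/3 tbsp) × 8/5 ÷ 16 tbsp/cup × 245 g/cup ≈ 81.7 g
water: (2 cup + 5 tbsp = 2.3125 cup) × 8/5 × 240 g/cup = 888.0 g

olive oil: 2.4 L; honey: 4.5 tbsp; granulated sugar: 73.3 g; plain yogurt: 800.0 mL; milk: 81.7 g; water: 888.0 g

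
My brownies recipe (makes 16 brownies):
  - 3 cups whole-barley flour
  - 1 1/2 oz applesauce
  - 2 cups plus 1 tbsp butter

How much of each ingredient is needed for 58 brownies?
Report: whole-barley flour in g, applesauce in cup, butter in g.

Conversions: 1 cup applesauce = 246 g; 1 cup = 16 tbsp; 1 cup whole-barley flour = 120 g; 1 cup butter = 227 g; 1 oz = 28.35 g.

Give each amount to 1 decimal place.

whole-barley flour: 1305.0 g; applesauce: 0.6 cup; butter: 1697.2 g

Scaling factor: 58/16 = 29/8 = 3.625.
whole-barley flour: 3 cup × 29/8 × 120 g/cup = 1305.0 g
applesauce: 1.5 oz × 29/8 × 28.35 g/oz ÷ 246 g/cup ≈ 0.6 cup
butter: (2 cup + 1 tbsp = 2.0625 cup) × 29/8 × 227 g/cup ≈ 1697.2 g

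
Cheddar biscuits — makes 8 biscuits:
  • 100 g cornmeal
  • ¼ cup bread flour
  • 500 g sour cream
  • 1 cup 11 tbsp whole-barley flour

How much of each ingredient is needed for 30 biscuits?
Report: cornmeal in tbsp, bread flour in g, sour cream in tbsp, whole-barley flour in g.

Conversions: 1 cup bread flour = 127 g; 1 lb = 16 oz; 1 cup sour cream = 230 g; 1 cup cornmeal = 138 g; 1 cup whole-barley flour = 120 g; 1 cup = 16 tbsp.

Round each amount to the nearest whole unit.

cornmeal: 43 tbsp; bread flour: 119 g; sour cream: 130 tbsp; whole-barley flour: 759 g

Scaling factor: 30/8 = 15/4 = 3.75.
cornmeal: 100 g × 15/4 ÷ 138 g/cup × 16 tbsp/cup ≈ 43 tbsp
bread flour: 0.25 cup × 15/4 × 127 g/cup ≈ 119 g
sour cream: 500 g × 15/4 ÷ 230 g/cup × 16 tbsp/cup ≈ 130 tbsp
whole-barley flour: (1 cup + 11 tbsp = 1.6875 cup) × 15/4 × 120 g/cup ≈ 759 g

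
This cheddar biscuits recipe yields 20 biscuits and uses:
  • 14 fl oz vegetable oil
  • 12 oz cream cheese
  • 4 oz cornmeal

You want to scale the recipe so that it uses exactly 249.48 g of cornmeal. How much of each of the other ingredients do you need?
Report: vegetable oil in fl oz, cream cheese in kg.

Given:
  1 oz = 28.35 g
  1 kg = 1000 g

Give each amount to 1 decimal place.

vegetable oil: 30.8 fl oz; cream cheese: 0.7 kg

The original recipe has 113.4 g of cornmeal, so the scaling factor is 249.48 ÷ 113.4 = 11/5 = 2.2.
vegetable oil: 14 fl oz × 11/5 = 30.8 fl oz
cream cheese: 12 oz × 11/5 × 28.35 g/oz ÷ 1000 g/kg ≈ 0.7 kg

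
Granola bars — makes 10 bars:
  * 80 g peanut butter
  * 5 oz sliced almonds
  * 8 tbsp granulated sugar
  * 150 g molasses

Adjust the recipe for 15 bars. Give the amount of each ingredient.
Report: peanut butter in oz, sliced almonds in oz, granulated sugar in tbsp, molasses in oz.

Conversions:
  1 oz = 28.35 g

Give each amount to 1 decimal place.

Scaling factor: 15/10 = 3/2 = 1.5.
peanut butter: 80 g × 3/2 ÷ 28.35 g/oz ≈ 4.2 oz
sliced almonds: 5 oz × 3/2 = 7.5 oz
granulated sugar: 8 tbsp × 3/2 = 12.0 tbsp
molasses: 150 g × 3/2 ÷ 28.35 g/oz ≈ 7.9 oz

peanut butter: 4.2 oz; sliced almonds: 7.5 oz; granulated sugar: 12.0 tbsp; molasses: 7.9 oz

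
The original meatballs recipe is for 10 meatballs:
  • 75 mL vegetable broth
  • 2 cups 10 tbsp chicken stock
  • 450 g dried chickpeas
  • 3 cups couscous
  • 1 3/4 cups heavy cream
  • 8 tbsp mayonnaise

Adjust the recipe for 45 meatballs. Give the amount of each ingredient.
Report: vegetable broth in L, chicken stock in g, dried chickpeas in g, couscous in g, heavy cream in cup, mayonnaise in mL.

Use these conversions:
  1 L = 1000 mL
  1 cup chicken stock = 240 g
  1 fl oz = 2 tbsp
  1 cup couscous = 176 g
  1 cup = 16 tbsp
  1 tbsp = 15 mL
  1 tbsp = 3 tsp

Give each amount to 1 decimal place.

Scaling factor: 45/10 = 9/2 = 4.5.
vegetable broth: 75 mL × 9/2 ÷ 1000 mL/L ≈ 0.3 L
chicken stock: (2 cup + 10 tbsp = 2.625 cup) × 9/2 × 240 g/cup = 2835.0 g
dried chickpeas: 450 g × 9/2 = 2025.0 g
couscous: 3 cup × 9/2 × 176 g/cup = 2376.0 g
heavy cream: 1.75 cup × 9/2 ≈ 7.9 cup
mayonnaise: 8 tbsp × 9/2 × 15 mL/tbsp = 540.0 mL

vegetable broth: 0.3 L; chicken stock: 2835.0 g; dried chickpeas: 2025.0 g; couscous: 2376.0 g; heavy cream: 7.9 cup; mayonnaise: 540.0 mL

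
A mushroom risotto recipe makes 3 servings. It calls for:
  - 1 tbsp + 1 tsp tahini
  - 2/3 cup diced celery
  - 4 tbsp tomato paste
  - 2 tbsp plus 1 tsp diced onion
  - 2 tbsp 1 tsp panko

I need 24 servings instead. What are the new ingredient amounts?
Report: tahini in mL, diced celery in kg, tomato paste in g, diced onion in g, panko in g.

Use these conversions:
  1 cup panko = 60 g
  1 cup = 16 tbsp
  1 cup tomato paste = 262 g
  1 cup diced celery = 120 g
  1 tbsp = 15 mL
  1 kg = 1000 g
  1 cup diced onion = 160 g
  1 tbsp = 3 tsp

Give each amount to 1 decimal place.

tahini: 160.0 mL; diced celery: 0.6 kg; tomato paste: 524.0 g; diced onion: 186.7 g; panko: 70.0 g

Scaling factor: 24/3 = 8.
tahini: (1 tbsp + 1 tsp = 4/3 tbsp) × 8 × 15 mL/tbsp = 160.0 mL
diced celery: 2/3 cup × 8 × 120 g/cup ÷ 1000 g/kg ≈ 0.6 kg
tomato paste: 4 tbsp × 8 ÷ 16 tbsp/cup × 262 g/cup = 524.0 g
diced onion: (2 tbsp + 1 tsp = 7/3 tbsp) × 8 ÷ 16 tbsp/cup × 160 g/cup ≈ 186.7 g
panko: (2 tbsp + 1 tsp = 7/3 tbsp) × 8 ÷ 16 tbsp/cup × 60 g/cup = 70.0 g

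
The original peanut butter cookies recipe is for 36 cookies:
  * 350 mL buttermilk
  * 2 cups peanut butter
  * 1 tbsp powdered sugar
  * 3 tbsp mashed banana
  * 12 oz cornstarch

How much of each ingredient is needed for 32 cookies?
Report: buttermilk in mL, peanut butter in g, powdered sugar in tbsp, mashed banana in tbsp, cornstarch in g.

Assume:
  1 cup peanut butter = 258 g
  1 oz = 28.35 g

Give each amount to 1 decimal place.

Scaling factor: 32/36 = 8/9.
buttermilk: 350 mL × 8/9 ≈ 311.1 mL
peanut butter: 2 cup × 8/9 × 258 g/cup ≈ 458.7 g
powdered sugar: 1 tbsp × 8/9 ≈ 0.9 tbsp
mashed banana: 3 tbsp × 8/9 ≈ 2.7 tbsp
cornstarch: 12 oz × 8/9 × 28.35 g/oz = 302.4 g

buttermilk: 311.1 mL; peanut butter: 458.7 g; powdered sugar: 0.9 tbsp; mashed banana: 2.7 tbsp; cornstarch: 302.4 g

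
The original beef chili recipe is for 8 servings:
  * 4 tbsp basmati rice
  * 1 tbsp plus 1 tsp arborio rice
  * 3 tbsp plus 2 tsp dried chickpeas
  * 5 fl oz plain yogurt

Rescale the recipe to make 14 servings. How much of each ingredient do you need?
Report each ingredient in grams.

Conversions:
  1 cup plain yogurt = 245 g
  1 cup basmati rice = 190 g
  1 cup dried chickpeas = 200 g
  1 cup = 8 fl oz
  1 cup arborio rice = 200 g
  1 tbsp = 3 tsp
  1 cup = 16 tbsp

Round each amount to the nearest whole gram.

Scaling factor: 14/8 = 7/4 = 1.75.
basmati rice: 4 tbsp × 7/4 ÷ 16 tbsp/cup × 190 g/cup ≈ 83 g
arborio rice: (1 tbsp + 1 tsp = 4/3 tbsp) × 7/4 ÷ 16 tbsp/cup × 200 g/cup ≈ 29 g
dried chickpeas: (3 tbsp + 2 tsp = 11/3 tbsp) × 7/4 ÷ 16 tbsp/cup × 200 g/cup ≈ 80 g
plain yogurt: 5 fl oz × 7/4 ÷ 8 fl oz/cup × 245 g/cup ≈ 268 g

basmati rice: 83 g; arborio rice: 29 g; dried chickpeas: 80 g; plain yogurt: 268 g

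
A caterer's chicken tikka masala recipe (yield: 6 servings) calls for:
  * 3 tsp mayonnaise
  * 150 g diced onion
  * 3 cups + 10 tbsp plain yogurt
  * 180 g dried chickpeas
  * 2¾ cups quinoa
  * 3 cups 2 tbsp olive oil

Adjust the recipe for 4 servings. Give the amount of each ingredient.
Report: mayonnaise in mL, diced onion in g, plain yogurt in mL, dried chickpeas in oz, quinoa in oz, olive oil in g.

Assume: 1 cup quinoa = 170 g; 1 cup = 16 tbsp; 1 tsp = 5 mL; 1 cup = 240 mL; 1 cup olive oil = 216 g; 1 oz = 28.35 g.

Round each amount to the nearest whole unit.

Scaling factor: 4/6 = 2/3.
mayonnaise: 3 tsp × 2/3 × 5 mL/tsp = 10 mL
diced onion: 150 g × 2/3 = 100 g
plain yogurt: (3 cup + 10 tbsp = 3.625 cup) × 2/3 × 240 mL/cup = 580 mL
dried chickpeas: 180 g × 2/3 ÷ 28.35 g/oz ≈ 4 oz
quinoa: 2.75 cup × 2/3 × 170 g/cup ÷ 28.35 g/oz ≈ 11 oz
olive oil: (3 cup + 2 tbsp = 3.125 cup) × 2/3 × 216 g/cup = 450 g

mayonnaise: 10 mL; diced onion: 100 g; plain yogurt: 580 mL; dried chickpeas: 4 oz; quinoa: 11 oz; olive oil: 450 g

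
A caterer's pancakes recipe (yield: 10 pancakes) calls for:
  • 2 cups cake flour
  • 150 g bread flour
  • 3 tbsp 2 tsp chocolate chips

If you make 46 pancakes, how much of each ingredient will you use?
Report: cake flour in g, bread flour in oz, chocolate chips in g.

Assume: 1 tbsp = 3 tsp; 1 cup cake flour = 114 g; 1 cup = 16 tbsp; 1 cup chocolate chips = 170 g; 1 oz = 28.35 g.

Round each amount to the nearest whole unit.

cake flour: 1049 g; bread flour: 24 oz; chocolate chips: 179 g

Scaling factor: 46/10 = 23/5 = 4.6.
cake flour: 2 cup × 23/5 × 114 g/cup ≈ 1049 g
bread flour: 150 g × 23/5 ÷ 28.35 g/oz ≈ 24 oz
chocolate chips: (3 tbsp + 2 tsp = 11/3 tbsp) × 23/5 ÷ 16 tbsp/cup × 170 g/cup ≈ 179 g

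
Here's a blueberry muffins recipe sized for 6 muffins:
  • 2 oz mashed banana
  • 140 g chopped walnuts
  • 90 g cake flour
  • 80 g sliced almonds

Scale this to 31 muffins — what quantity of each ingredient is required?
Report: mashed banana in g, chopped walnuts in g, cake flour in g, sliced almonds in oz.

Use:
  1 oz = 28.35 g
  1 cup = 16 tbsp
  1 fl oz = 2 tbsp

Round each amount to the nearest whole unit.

Scaling factor: 31/6.
mashed banana: 2 oz × 31/6 × 28.35 g/oz ≈ 293 g
chopped walnuts: 140 g × 31/6 ≈ 723 g
cake flour: 90 g × 31/6 = 465 g
sliced almonds: 80 g × 31/6 ÷ 28.35 g/oz ≈ 15 oz

mashed banana: 293 g; chopped walnuts: 723 g; cake flour: 465 g; sliced almonds: 15 oz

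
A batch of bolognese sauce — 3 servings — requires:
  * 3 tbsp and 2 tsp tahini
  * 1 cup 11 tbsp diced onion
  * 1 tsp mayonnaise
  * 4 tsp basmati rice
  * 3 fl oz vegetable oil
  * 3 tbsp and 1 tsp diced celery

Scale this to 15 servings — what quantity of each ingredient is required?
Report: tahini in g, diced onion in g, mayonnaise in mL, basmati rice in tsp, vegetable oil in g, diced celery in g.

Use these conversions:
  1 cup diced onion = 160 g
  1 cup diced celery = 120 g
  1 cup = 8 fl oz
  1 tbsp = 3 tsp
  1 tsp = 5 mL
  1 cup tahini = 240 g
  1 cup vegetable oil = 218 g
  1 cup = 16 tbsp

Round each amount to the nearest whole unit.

tahini: 275 g; diced onion: 1350 g; mayonnaise: 25 mL; basmati rice: 20 tsp; vegetable oil: 409 g; diced celery: 125 g

Scaling factor: 15/3 = 5.
tahini: (3 tbsp + 2 tsp = 11/3 tbsp) × 5 ÷ 16 tbsp/cup × 240 g/cup = 275 g
diced onion: (1 cup + 11 tbsp = 1.6875 cup) × 5 × 160 g/cup = 1350 g
mayonnaise: 1 tsp × 5 × 5 mL/tsp = 25 mL
basmati rice: 4 tsp × 5 = 20 tsp
vegetable oil: 3 fl oz × 5 ÷ 8 fl oz/cup × 218 g/cup ≈ 409 g
diced celery: (3 tbsp + 1 tsp = 10/3 tbsp) × 5 ÷ 16 tbsp/cup × 120 g/cup = 125 g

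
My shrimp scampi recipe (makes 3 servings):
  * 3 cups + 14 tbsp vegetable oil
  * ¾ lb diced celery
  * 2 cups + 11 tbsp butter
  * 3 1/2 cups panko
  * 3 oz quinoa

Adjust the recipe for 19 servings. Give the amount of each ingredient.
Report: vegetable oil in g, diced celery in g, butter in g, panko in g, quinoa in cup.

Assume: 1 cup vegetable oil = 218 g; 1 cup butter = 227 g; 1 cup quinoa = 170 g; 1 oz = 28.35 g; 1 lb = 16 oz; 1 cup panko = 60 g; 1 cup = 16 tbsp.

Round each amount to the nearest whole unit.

Scaling factor: 19/3.
vegetable oil: (3 cup + 14 tbsp = 3.875 cup) × 19/3 × 218 g/cup ≈ 5350 g
diced celery: 0.75 lb × 19/3 × 16 oz/lb × 28.35 g/oz ≈ 2155 g
butter: (2 cup + 11 tbsp = 2.6875 cup) × 19/3 × 227 g/cup ≈ 3864 g
panko: 3.5 cup × 19/3 × 60 g/cup = 1330 g
quinoa: 3 oz × 19/3 × 28.35 g/oz ÷ 170 g/cup ≈ 3 cup

vegetable oil: 5350 g; diced celery: 2155 g; butter: 3864 g; panko: 1330 g; quinoa: 3 cup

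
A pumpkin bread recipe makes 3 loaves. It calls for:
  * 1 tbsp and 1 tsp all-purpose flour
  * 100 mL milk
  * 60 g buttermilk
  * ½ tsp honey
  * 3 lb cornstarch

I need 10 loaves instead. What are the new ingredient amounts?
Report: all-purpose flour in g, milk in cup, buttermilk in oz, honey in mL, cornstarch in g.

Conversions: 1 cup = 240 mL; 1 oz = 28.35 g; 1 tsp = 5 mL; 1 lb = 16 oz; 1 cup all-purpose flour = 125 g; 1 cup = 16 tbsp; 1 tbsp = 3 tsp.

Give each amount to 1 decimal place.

all-purpose flour: 34.7 g; milk: 1.4 cup; buttermilk: 7.1 oz; honey: 8.3 mL; cornstarch: 4536.0 g

Scaling factor: 10/3.
all-purpose flour: (1 tbsp + 1 tsp = 4/3 tbsp) × 10/3 ÷ 16 tbsp/cup × 125 g/cup ≈ 34.7 g
milk: 100 mL × 10/3 ÷ 240 mL/cup ≈ 1.4 cup
buttermilk: 60 g × 10/3 ÷ 28.35 g/oz ≈ 7.1 oz
honey: 0.5 tsp × 10/3 × 5 mL/tsp ≈ 8.3 mL
cornstarch: 3 lb × 10/3 × 16 oz/lb × 28.35 g/oz = 4536.0 g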